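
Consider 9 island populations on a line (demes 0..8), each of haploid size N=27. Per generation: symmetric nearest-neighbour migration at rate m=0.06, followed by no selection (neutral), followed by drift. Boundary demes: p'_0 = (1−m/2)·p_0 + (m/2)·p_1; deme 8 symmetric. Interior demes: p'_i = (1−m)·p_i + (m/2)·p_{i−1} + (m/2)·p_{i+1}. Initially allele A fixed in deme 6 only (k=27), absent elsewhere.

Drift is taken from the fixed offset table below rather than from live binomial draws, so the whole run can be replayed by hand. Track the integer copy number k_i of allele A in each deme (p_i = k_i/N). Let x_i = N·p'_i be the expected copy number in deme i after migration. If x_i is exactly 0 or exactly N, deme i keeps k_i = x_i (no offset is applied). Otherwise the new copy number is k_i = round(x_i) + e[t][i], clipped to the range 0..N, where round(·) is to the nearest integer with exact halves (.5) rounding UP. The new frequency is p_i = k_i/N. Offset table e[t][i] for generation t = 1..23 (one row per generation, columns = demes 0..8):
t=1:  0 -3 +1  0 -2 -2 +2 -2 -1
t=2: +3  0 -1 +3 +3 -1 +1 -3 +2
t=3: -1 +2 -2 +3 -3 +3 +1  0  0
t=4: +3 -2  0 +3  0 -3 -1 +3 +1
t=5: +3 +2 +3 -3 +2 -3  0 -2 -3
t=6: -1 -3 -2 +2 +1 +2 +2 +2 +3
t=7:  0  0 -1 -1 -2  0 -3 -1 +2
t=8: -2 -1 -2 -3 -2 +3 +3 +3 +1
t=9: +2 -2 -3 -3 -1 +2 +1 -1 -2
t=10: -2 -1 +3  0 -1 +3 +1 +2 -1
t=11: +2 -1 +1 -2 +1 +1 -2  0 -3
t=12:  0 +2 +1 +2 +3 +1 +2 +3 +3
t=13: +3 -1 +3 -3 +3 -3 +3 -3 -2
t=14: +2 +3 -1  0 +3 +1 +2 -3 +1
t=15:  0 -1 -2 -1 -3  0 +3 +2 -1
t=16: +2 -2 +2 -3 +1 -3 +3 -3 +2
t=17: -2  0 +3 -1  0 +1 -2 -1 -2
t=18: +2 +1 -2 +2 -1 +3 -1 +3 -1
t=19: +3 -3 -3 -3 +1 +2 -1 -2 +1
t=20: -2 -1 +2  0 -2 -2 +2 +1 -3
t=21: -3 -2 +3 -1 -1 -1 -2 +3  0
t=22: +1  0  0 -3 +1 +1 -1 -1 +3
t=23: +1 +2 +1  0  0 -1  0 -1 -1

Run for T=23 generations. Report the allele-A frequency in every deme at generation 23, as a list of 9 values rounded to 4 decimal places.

t=0: k=[0 0 0 0 0 0 27 0 0]
t=1: x=[0.0000 0.0000 0.0000 0.0000 0.0000 0.8100 25.3800 0.8100 0.0000] k=[0 0 0 0 0 0 27 0 0]
t=2: x=[0.0000 0.0000 0.0000 0.0000 0.0000 0.8100 25.3800 0.8100 0.0000] k=[0 0 0 0 0 0 26 0 0]
t=3: x=[0.0000 0.0000 0.0000 0.0000 0.0000 0.7800 24.4400 0.7800 0.0000] k=[0 0 0 0 0 4 25 1 0]
t=4: x=[0.0000 0.0000 0.0000 0.0000 0.1200 4.5100 23.6500 1.6900 0.0300] k=[0 0 0 0 0 2 23 5 1]
t=5: x=[0.0000 0.0000 0.0000 0.0000 0.0600 2.5700 21.8300 5.4200 1.1200] k=[0 0 0 0 2 0 22 3 0]
t=6: x=[0.0000 0.0000 0.0000 0.0600 1.8800 0.7200 20.7700 3.4800 0.0900] k=[0 0 0 2 3 3 23 5 3]
t=7: x=[0.0000 0.0000 0.0600 1.9700 2.9700 3.6000 21.8600 5.4800 3.0600] k=[0 0 0 1 1 4 19 4 5]
t=8: x=[0.0000 0.0000 0.0300 0.9700 1.0900 4.3600 18.1000 4.4800 4.9700] k=[0 0 0 0 0 7 21 7 6]
t=9: x=[0.0000 0.0000 0.0000 0.0000 0.2100 7.2100 20.1600 7.3900 6.0300] k=[0 0 0 0 0 9 21 6 4]
t=10: x=[0.0000 0.0000 0.0000 0.0000 0.2700 9.0900 20.1900 6.3900 4.0600] k=[0 0 0 0 0 12 21 8 3]
t=11: x=[0.0000 0.0000 0.0000 0.0000 0.3600 11.9100 20.3400 8.2400 3.1500] k=[0 0 0 0 1 13 18 8 0]
t=12: x=[0.0000 0.0000 0.0000 0.0300 1.3300 12.7900 17.5500 8.0600 0.2400] k=[0 0 0 2 4 14 20 11 3]
t=13: x=[0.0000 0.0000 0.0600 2.0000 4.2400 13.8800 19.5500 11.0300 3.2400] k=[0 0 3 0 7 11 23 8 1]
t=14: x=[0.0000 0.0900 2.8200 0.3000 6.9100 11.2400 22.1900 8.2400 1.2100] k=[0 3 2 0 10 12 24 5 2]
t=15: x=[0.0900 2.8800 1.9700 0.3600 9.7600 12.3000 23.0700 5.4800 2.0900] k=[0 2 0 0 7 12 26 7 1]
t=16: x=[0.0600 1.8800 0.0600 0.2100 6.9400 12.2700 25.0100 7.3900 1.1800] k=[2 0 2 0 8 9 27 4 3]
t=17: x=[1.9400 0.1200 1.8800 0.3000 7.7900 9.5100 25.7700 4.6600 3.0300] k=[0 0 5 0 8 11 24 4 1]
t=18: x=[0.0000 0.1500 4.7000 0.3900 7.8500 11.3000 23.0100 4.5100 1.0900] k=[0 1 3 2 7 14 22 8 0]
t=19: x=[0.0300 1.0300 2.9100 2.1800 7.0600 14.0300 21.3400 8.1800 0.2400] k=[3 0 0 0 8 16 20 6 1]
t=20: x=[2.9100 0.0900 0.0000 0.2400 8.0000 15.8800 19.4600 6.2700 1.1500] k=[1 0 0 0 6 14 21 7 0]
t=21: x=[0.9700 0.0300 0.0000 0.1800 6.0600 13.9700 20.3700 7.2100 0.2100] k=[0 0 0 0 5 13 18 10 0]
t=22: x=[0.0000 0.0000 0.0000 0.1500 5.0900 12.9100 17.6100 9.9400 0.3000] k=[0 0 0 0 6 14 17 9 3]
t=23: x=[0.0000 0.0000 0.0000 0.1800 6.0600 13.8500 16.6700 9.0600 3.1800] k=[0 0 0 0 6 13 17 8 2]

[0.0000, 0.0000, 0.0000, 0.0000, 0.2222, 0.4815, 0.6296, 0.2963, 0.0741]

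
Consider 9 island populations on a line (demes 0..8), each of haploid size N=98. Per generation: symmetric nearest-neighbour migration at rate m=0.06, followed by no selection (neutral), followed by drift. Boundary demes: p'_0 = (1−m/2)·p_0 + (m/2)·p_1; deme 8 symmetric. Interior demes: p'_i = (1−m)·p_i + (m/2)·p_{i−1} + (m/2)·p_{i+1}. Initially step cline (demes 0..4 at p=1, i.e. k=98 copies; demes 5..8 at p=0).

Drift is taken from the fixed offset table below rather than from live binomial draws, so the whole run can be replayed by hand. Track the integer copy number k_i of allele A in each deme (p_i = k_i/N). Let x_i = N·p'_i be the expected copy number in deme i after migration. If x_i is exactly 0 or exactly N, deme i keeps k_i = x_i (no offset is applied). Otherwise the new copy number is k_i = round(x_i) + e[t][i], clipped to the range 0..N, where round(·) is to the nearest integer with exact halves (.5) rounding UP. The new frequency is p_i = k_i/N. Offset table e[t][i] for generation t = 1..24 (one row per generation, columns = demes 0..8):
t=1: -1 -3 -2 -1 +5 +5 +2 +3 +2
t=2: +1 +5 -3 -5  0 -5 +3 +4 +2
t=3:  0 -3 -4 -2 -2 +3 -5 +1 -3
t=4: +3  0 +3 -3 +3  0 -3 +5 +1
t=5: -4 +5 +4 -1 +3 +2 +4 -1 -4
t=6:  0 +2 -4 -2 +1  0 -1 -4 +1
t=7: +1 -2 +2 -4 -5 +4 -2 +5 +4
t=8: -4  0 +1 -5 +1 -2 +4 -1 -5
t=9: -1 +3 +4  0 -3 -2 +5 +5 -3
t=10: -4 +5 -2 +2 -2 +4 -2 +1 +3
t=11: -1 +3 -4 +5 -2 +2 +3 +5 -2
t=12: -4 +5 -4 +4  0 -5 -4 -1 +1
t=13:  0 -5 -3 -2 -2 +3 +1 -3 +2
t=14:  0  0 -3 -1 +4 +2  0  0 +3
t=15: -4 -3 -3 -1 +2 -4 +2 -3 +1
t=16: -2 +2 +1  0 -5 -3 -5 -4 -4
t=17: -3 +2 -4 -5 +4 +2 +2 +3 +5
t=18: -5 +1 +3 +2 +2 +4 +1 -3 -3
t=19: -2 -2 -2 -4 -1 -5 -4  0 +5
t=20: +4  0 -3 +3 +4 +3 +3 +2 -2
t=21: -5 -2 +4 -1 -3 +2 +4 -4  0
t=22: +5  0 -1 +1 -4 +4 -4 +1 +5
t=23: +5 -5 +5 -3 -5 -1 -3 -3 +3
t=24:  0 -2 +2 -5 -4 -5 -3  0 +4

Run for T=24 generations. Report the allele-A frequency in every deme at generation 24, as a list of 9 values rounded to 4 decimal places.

[0.8061, 0.7653, 0.8673, 0.7245, 0.5408, 0.3469, 0.0918, 0.0306, 0.2143]

t=0: k=[98 98 98 98 98 0 0 0 0]
t=1: x=[98.0000 98.0000 98.0000 98.0000 95.0600 2.9400 0.0000 0.0000 0.0000] k=[98 98 98 98 98 8 0 0 0]
t=2: x=[98.0000 98.0000 98.0000 98.0000 95.3000 10.4600 0.2400 0.0000 0.0000] k=[98 98 98 98 95 5 3 0 0]
t=3: x=[98.0000 98.0000 98.0000 97.9100 92.3900 7.6400 2.9700 0.0900 0.0000] k=[98 98 98 96 90 11 0 1 0]
t=4: x=[98.0000 98.0000 97.9400 95.8800 87.8100 13.0400 0.3600 0.9400 0.0300] k=[98 98 98 93 91 13 0 6 1]
t=5: x=[98.0000 98.0000 97.8500 93.0900 88.7200 14.9500 0.5700 5.6700 1.1500] k=[98 98 98 92 92 17 5 5 0]
t=6: x=[98.0000 98.0000 97.8200 92.1800 89.7500 18.8900 5.3600 4.8500 0.1500] k=[98 98 94 90 91 19 4 1 1]
t=7: x=[98.0000 97.8800 94.0000 90.1500 88.8100 20.7100 4.3600 1.0900 1.0000] k=[98 96 96 86 84 25 2 6 5]
t=8: x=[97.9400 96.0600 95.7000 86.2400 82.2900 26.0800 2.8100 5.8500 5.0300] k=[94 96 97 81 83 24 7 5 0]
t=9: x=[94.0600 95.9700 96.4900 81.5400 81.1700 25.2600 7.4500 4.9100 0.1500] k=[93 98 98 82 78 23 12 10 0]
t=10: x=[93.1500 97.8500 97.5200 82.3600 76.4700 24.3200 12.2700 9.7600 0.3000] k=[89 98 96 84 74 28 10 11 3]
t=11: x=[89.2700 97.6700 95.7000 84.0600 72.9200 28.8400 10.5700 10.7300 3.2400] k=[88 98 92 89 71 31 14 16 1]
t=12: x=[88.3000 97.5200 92.0900 88.5500 70.3400 31.6900 14.5700 15.4900 1.4500] k=[84 98 88 93 70 27 11 14 2]
t=13: x=[84.4200 97.2800 88.4500 92.1600 69.4000 27.8100 11.5700 13.5500 2.3600] k=[84 92 85 90 67 31 13 11 4]
t=14: x=[84.2400 91.5500 85.3600 89.1600 66.6100 31.5400 13.4800 10.8500 4.2100] k=[84 92 82 88 71 34 13 11 7]
t=15: x=[84.2400 91.4600 82.4800 87.3100 70.4000 34.4800 13.5700 10.9400 7.1200] k=[80 88 79 86 72 30 16 8 8]
t=16: x=[80.2400 87.4900 79.4800 85.3700 71.1600 30.8400 16.1800 8.2400 8.0000] k=[78 89 80 85 66 28 11 4 4]
t=17: x=[78.3300 88.4000 80.4200 84.2800 65.4300 28.6300 11.3000 4.2100 4.0000] k=[75 90 76 79 69 31 13 7 9]
t=18: x=[75.4500 89.1300 76.5100 78.6100 68.1600 31.6000 13.3600 7.2400 8.9400] k=[70 90 80 81 70 36 14 4 6]
t=19: x=[70.6000 89.1000 80.3300 80.6400 69.3100 36.3600 14.3600 4.3600 5.9400] k=[69 87 78 77 68 31 10 4 11]
t=20: x=[69.5400 86.1900 78.2400 76.7600 67.1600 31.4800 10.4500 4.3900 10.7900] k=[74 86 75 80 71 34 13 6 9]
t=21: x=[74.3600 85.3100 75.4800 79.5800 70.1600 34.4800 13.4200 6.3000 8.9100] k=[69 83 79 79 67 36 17 2 9]
t=22: x=[69.4200 82.4600 79.1200 78.6400 66.4300 36.3600 17.1200 2.6600 8.7900] k=[74 82 78 80 62 40 13 4 14]
t=23: x=[74.2400 81.6400 78.1800 79.4000 61.8800 39.8500 13.5400 4.5700 13.7000] k=[79 77 83 76 57 39 11 2 17]
t=24: x=[78.9400 77.2400 82.6100 75.6400 57.0300 38.7000 11.5700 2.7200 16.5500] k=[79 75 85 71 53 34 9 3 21]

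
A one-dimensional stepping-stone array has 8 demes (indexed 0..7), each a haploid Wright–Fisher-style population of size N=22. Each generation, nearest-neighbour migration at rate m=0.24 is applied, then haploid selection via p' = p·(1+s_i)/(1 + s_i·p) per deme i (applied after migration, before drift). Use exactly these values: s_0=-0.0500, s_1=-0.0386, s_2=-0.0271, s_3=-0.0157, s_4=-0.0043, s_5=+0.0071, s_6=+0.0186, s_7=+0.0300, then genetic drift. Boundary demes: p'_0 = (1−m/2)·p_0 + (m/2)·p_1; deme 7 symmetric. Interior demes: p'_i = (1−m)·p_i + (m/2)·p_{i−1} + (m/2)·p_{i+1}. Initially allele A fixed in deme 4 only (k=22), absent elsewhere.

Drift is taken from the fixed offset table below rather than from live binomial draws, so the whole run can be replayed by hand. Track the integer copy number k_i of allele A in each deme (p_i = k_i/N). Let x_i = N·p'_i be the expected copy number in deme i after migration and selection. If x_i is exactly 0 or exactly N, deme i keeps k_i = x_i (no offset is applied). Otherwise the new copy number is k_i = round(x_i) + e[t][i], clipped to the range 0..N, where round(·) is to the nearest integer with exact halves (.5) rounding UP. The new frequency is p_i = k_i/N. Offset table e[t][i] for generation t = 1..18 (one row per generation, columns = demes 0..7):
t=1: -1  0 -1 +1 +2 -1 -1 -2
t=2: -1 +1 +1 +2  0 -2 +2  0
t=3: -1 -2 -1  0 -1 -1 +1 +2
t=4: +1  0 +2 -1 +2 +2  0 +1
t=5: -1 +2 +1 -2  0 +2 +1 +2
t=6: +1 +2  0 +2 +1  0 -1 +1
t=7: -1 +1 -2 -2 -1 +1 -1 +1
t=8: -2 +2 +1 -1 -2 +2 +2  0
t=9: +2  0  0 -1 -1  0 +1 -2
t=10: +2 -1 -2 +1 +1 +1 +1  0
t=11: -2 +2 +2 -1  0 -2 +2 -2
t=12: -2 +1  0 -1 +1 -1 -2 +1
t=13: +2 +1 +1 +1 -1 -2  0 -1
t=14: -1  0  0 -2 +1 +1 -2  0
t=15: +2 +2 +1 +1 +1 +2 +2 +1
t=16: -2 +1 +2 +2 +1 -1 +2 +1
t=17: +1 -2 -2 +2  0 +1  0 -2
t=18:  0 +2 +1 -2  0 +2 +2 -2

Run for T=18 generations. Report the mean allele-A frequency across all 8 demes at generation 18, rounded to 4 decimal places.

0.3068

t=0: k=[0 0 0 0 22 0 0 0]
t=1: x=[0.0000 0.0000 0.0000 2.6035 16.7027 2.6565 0.0000 0.0000] k=[0 0 0 4 19 2 0 0]
t=2: x=[0.0000 0.0000 0.4673 5.2564 15.1397 3.8223 0.2444 0.0000] k=[0 0 1 7 15 2 2 0]
t=3: x=[0.0000 0.1154 1.5597 7.1633 12.4567 3.5812 1.7901 0.2471] k=[0 0 1 7 11 3 3 2]
t=4: x=[0.0000 0.1154 1.5597 6.6861 9.5367 3.9830 2.9264 2.1773] k=[0 0 4 6 12 6 3 3]
t=5: x=[0.0000 0.4619 3.6751 6.4079 10.5363 6.3920 3.4128 3.0774] k=[0 2 5 4 11 8 4 5]
t=6: x=[0.2281 2.0458 4.4221 4.8995 9.7766 7.9158 4.6674 4.9932] k=[1 4 4 7 11 8 4 6]
t=7: x=[1.2960 3.5220 4.2647 7.0440 10.1364 7.9158 4.7887 5.8866] k=[0 5 2 5 9 9 4 7]
t=8: x=[0.5708 3.9118 2.6552 5.0581 8.4975 8.4368 5.0312 6.7778] k=[0 6 4 4 6 10 7 7]
t=9: x=[0.6851 4.8887 4.1468 4.1861 6.2208 9.1978 7.4505 7.1418] k=[3 5 4 3 5 9 8 5]
t=10: x=[3.1008 4.4975 3.9109 3.3152 5.2228 8.4368 7.8528 5.4807] k=[5 3 2 4 6 9 9 5]
t=11: x=[4.5715 3.0161 2.3027 3.9485 6.1010 8.6771 8.6164 5.6025] k=[3 5 4 3 6 7 11 4]
t=12: x=[3.1008 4.4975 3.9109 3.4339 5.7417 7.3947 9.7800 4.9525] k=[1 5 4 2 7 6 8 6]
t=13: x=[1.4107 4.2631 3.7930 2.8011 6.2607 6.3920 7.6115 6.3730] k=[3 5 5 4 5 4 8 5]
t=14: x=[3.1008 4.6148 4.7765 4.1861 4.7439 4.6258 7.2493 5.4807] k=[2 5 5 2 6 6 5 5]
t=15: x=[2.2541 4.4975 4.5402 2.8011 5.5022 5.9105 5.1928 5.1151] k=[4 6 6 4 7 8 7 6]
t=16: x=[4.0672 5.5942 5.6439 4.5427 6.7398 7.7956 7.0883 6.2514] k=[2 7 8 7 8 7 9 7]
t=17: x=[2.4847 6.3409 7.6226 7.1633 7.7384 7.3947 8.6164 7.3843] k=[3 4 6 9 8 8 9 5]
t=18: x=[2.9852 3.9898 5.9994 8.4375 8.0979 8.1563 8.4959 5.6025] k=[3 6 7 6 8 10 10 4]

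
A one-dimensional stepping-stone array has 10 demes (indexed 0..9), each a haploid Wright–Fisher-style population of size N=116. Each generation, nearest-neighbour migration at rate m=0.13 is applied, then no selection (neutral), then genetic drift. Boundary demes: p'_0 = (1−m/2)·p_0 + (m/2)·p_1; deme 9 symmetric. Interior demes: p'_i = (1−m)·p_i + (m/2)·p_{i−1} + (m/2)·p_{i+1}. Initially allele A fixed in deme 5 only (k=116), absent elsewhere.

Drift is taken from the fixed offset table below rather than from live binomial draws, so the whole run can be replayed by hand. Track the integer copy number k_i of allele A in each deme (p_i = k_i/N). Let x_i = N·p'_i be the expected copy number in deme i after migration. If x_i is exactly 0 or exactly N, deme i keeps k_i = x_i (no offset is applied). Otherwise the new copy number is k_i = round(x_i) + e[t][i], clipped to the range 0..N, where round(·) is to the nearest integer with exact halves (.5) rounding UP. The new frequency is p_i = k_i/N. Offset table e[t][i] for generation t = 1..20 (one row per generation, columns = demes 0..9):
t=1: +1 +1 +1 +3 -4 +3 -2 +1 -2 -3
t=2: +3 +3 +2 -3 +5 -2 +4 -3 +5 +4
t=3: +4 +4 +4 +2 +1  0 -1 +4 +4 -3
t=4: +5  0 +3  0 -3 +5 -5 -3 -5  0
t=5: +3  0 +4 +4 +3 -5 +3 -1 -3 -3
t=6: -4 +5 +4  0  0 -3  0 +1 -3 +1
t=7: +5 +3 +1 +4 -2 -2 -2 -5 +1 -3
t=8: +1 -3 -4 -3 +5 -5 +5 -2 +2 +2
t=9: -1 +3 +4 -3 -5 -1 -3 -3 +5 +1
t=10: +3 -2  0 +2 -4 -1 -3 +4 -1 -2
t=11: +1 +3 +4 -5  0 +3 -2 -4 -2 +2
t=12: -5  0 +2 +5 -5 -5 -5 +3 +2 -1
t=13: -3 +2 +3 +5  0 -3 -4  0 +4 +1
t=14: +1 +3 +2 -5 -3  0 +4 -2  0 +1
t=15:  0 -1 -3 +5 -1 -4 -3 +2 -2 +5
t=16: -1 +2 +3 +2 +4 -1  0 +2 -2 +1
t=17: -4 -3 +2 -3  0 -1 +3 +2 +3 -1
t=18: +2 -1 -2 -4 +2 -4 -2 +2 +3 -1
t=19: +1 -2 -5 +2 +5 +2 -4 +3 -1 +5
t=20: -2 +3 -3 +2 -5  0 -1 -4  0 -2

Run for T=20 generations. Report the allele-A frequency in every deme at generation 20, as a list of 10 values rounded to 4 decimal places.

t=0: k=[0 0 0 0 0 116 0 0 0 0]
t=1: x=[0.0000 0.0000 0.0000 0.0000 7.5400 100.9200 7.5400 0.0000 0.0000 0.0000] k=[0 0 0 0 4 104 6 0 0 0]
t=2: x=[0.0000 0.0000 0.0000 0.2600 10.2400 91.1300 11.9800 0.3900 0.0000 0.0000] k=[0 0 0 0 15 89 16 0 0 0]
t=3: x=[0.0000 0.0000 0.0000 0.9750 18.8350 79.4450 19.7050 1.0400 0.0000 0.0000] k=[0 0 0 3 20 79 19 5 0 0]
t=4: x=[0.0000 0.0000 0.1950 3.9100 22.7300 71.2650 21.9900 5.5850 0.3250 0.0000] k=[0 0 3 4 20 76 17 3 0 0]
t=5: x=[0.0000 0.1950 2.8700 4.9750 22.6000 68.5250 19.9250 3.7150 0.1950 0.0000] k=[0 0 7 9 26 64 23 3 0 0]
t=6: x=[0.0000 0.4550 6.6750 9.9750 27.3650 58.8650 24.3650 4.1050 0.1950 0.0000] k=[0 5 11 10 27 56 24 5 0 0]
t=7: x=[0.3250 5.0650 10.5450 11.1700 27.7800 52.0350 24.8450 5.9100 0.3250 0.0000] k=[5 8 12 15 26 50 23 1 1 0]
t=8: x=[5.1950 8.0650 11.9350 15.5200 26.8450 46.6850 23.3250 2.4300 0.9350 0.0650] k=[6 5 8 13 32 42 28 0 3 2]
t=9: x=[5.9350 5.2600 8.1300 13.9100 31.4150 40.4400 27.0900 2.0150 2.7400 2.0650] k=[5 8 12 11 26 39 24 0 8 3]
t=10: x=[5.1950 8.0650 11.6750 12.0400 25.8700 37.1800 23.4150 2.0800 7.1550 3.3250] k=[8 6 12 14 22 36 20 6 6 1]
t=11: x=[7.8700 6.5200 11.7400 14.3900 22.3900 34.0500 20.1300 6.9100 5.6750 1.3250] k=[9 10 16 9 22 37 18 3 4 3]
t=12: x=[9.0650 10.3250 15.1550 10.3000 22.1300 34.7900 18.2600 4.0400 3.8700 3.0650] k=[4 10 17 15 17 30 13 7 6 2]
t=13: x=[4.3900 10.0650 16.4150 15.2600 17.7150 28.0500 13.7150 7.3250 5.8050 2.2600] k=[1 12 19 20 18 25 10 7 10 3]
t=14: x=[1.7150 11.7400 18.6100 19.8050 18.5850 23.5700 10.7800 7.3900 9.3500 3.4550] k=[3 15 21 15 16 24 15 5 9 4]
t=15: x=[3.7800 14.6100 20.2200 15.4550 16.4550 22.8950 14.9350 5.9100 8.4150 4.3250] k=[4 14 17 20 15 19 12 8 6 9]
t=16: x=[4.6500 13.5450 17.0000 19.4800 15.5850 18.2850 12.1950 8.1300 6.3250 8.8050] k=[4 16 20 21 20 17 12 10 4 10]
t=17: x=[4.7800 15.4800 19.8050 20.8700 19.8700 16.8700 12.1950 9.7400 4.7800 9.6100] k=[1 12 22 18 20 16 15 12 8 9]
t=18: x=[1.7150 11.9350 21.0900 18.3900 19.6100 16.1950 14.8700 11.9350 8.3250 8.9350] k=[4 11 19 14 22 12 13 14 11 8]
t=19: x=[4.4550 11.0650 18.1550 14.8450 20.8300 12.7150 13.0000 13.7400 11.0000 8.1950] k=[5 9 13 17 26 15 9 17 10 13]
t=20: x=[5.2600 9.0000 13.0000 17.3250 24.7000 15.3250 9.9100 16.0250 10.6500 12.8050] k=[3 12 10 19 20 15 9 12 11 11]

[0.0259, 0.1034, 0.0862, 0.1638, 0.1724, 0.1293, 0.0776, 0.1034, 0.0948, 0.0948]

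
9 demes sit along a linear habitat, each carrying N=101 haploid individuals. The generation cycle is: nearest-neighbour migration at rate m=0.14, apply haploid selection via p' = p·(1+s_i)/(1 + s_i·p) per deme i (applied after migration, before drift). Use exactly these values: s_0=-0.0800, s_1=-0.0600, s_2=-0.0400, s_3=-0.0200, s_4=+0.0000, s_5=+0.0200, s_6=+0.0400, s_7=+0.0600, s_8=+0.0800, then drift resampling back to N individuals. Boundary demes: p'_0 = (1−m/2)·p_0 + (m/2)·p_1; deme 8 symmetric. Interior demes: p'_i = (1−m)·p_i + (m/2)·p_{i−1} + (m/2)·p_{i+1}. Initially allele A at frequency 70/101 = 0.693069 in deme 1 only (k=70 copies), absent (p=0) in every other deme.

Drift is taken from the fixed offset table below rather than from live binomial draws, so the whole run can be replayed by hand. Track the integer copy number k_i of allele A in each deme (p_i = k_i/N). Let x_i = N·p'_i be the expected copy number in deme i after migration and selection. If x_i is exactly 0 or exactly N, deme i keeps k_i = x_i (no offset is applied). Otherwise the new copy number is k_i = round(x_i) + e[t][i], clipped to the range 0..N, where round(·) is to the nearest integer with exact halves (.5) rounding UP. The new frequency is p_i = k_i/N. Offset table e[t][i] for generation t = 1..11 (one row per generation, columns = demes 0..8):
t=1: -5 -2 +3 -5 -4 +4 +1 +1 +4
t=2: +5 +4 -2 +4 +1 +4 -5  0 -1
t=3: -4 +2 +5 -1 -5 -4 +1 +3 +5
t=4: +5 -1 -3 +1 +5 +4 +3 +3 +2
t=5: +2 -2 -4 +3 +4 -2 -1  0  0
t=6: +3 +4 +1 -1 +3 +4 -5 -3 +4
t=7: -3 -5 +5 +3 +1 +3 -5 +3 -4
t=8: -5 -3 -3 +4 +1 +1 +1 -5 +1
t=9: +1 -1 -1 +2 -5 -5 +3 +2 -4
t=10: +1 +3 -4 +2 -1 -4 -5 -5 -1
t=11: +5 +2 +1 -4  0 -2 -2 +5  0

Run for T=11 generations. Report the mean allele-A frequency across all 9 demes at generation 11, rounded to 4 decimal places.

0.0671

t=0: k=[0 70 0 0 0 0 0 0 0]
t=1: x=[4.5256 58.6868 4.7131 0.0000 0.0000 0.0000 0.0000 0.0000 0.0000] k=[0 57 8 0 0 0 0 0 0]
t=2: x=[3.6824 48.0195 10.4803 0.5489 0.0000 0.0000 0.0000 0.0000 0.0000] k=[9 52 8 5 0 0 0 0 0]
t=3: x=[11.1553 44.3654 10.4803 4.7674 0.3500 0.0000 0.0000 0.0000 0.0000] k=[7 46 15 4 0 0 0 0 0]
t=4: x=[9.0211 39.6009 15.8469 4.4041 0.2800 0.0000 0.0000 0.0000 0.0000] k=[14 39 13 5 5 0 0 0 0]
t=5: x=[14.6730 34.0202 13.7674 5.4548 4.6500 0.3570 0.0000 0.0000 0.0000] k=[17 32 10 8 9 0 0 0 0]
t=6: x=[16.8469 28.1370 10.9936 8.0589 8.3000 0.6425 0.0000 0.0000 0.0000] k=[20 32 12 7 11 5 0 0 0]
t=7: x=[19.4946 28.4779 12.5931 7.4887 10.3000 5.1662 0.3639 0.0000 0.0000] k=[16 23 18 10 11 8 0 0 0]
t=8: x=[15.3716 21.1083 17.1996 10.4394 10.7200 7.7912 0.5823 0.0000 0.0000] k=[10 18 14 14 12 9 2 0 0]
t=9: x=[9.7971 16.2965 13.7868 13.6202 11.9300 8.8791 2.4417 0.1484 0.0000] k=[11 15 13 16 7 4 5 2 0]
t=10: x=[10.4712 13.8249 12.8841 14.9015 7.4200 4.3619 4.8996 2.1915 0.1512] k=[11 17 9 17 6 0 0 0 0]
t=11: x=[10.6023 15.2035 9.7543 15.4044 6.3500 0.4284 0.0000 0.0000 0.0000] k=[16 17 11 11 6 0 0 0 0]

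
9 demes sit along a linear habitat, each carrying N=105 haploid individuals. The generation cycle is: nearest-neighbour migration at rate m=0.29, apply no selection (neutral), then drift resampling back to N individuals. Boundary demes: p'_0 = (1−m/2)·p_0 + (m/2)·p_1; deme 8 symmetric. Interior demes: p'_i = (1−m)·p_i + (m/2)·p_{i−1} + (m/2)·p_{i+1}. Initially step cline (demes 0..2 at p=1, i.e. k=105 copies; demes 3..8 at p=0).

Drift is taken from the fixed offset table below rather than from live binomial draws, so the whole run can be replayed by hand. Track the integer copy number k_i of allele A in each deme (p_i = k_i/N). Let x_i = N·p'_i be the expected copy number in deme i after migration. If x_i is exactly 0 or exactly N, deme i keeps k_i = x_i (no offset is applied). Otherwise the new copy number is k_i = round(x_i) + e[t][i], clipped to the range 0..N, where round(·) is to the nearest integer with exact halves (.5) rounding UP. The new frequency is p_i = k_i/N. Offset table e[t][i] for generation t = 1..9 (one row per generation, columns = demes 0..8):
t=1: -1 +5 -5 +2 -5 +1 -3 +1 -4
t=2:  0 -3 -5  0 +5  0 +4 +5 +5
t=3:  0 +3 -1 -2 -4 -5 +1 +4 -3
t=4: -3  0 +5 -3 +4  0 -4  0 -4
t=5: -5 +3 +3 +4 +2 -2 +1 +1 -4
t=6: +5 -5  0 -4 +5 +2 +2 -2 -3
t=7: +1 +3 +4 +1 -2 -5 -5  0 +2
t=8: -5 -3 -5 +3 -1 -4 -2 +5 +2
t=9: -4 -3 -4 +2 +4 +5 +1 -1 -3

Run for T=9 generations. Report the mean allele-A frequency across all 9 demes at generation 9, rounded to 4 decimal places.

0.3175

t=0: k=[105 105 105 0 0 0 0 0 0]
t=1: x=[105.0000 105.0000 89.7750 15.2250 0.0000 0.0000 0.0000 0.0000 0.0000] k=[105 105 85 17 0 0 0 0 0]
t=2: x=[105.0000 102.1000 78.0400 24.3950 2.4650 0.0000 0.0000 0.0000 0.0000] k=[105 99 73 24 7 0 0 0 0]
t=3: x=[104.1300 96.1000 69.6650 28.6400 8.4500 1.0150 0.0000 0.0000 0.0000] k=[104 99 69 27 4 0 0 0 0]
t=4: x=[103.2750 95.3750 67.2600 29.7550 6.7550 0.5800 0.0000 0.0000 0.0000] k=[100 95 72 27 11 1 0 0 0]
t=5: x=[99.2750 92.3900 68.8100 31.2050 11.8700 2.3050 0.1450 0.0000 0.0000] k=[94 95 72 35 14 0 1 0 0]
t=6: x=[94.1450 91.5200 69.9700 37.3200 15.0150 2.1750 0.7100 0.1450 0.0000] k=[99 87 70 33 20 4 3 0 0]
t=7: x=[97.2600 86.2750 67.1000 36.4800 19.5650 6.1750 2.7100 0.4350 0.0000] k=[98 89 71 37 18 1 0 0 0]
t=8: x=[96.6950 87.6950 68.6800 39.1750 18.2900 3.3200 0.1450 0.0000 0.0000] k=[92 85 64 42 17 0 0 0 0]
t=9: x=[90.9850 82.9700 63.8550 41.5650 18.1600 2.4650 0.0000 0.0000 0.0000] k=[87 80 60 44 22 7 0 0 0]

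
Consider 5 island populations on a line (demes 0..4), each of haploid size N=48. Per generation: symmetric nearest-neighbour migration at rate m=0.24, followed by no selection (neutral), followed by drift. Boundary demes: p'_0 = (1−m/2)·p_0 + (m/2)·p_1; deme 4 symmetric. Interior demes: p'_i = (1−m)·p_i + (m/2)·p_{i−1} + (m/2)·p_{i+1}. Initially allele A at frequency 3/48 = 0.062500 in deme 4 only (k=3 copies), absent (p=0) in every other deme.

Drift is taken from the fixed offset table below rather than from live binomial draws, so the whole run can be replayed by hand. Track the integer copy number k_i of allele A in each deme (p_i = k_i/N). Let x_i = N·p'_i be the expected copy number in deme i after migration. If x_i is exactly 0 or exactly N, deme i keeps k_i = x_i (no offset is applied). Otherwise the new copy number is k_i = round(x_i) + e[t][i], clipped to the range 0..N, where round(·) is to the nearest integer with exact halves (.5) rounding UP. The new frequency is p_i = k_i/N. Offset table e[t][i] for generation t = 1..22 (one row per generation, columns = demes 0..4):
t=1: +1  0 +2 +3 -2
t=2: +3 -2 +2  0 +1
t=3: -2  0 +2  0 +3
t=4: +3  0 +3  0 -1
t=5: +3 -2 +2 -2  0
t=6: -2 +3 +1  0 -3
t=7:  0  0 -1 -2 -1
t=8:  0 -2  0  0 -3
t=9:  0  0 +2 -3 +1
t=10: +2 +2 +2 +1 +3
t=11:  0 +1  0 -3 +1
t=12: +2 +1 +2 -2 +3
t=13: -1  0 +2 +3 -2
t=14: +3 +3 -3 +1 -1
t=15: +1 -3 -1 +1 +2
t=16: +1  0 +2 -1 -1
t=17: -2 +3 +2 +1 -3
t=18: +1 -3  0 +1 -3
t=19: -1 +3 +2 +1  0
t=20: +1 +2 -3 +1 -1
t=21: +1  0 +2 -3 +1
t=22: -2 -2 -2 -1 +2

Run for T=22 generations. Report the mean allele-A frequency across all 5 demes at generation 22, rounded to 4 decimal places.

t=0: k=[0 0 0 0 3]
t=1: x=[0.0000 0.0000 0.0000 0.3600 2.6400] k=[0 0 0 3 1]
t=2: x=[0.0000 0.0000 0.3600 2.4000 1.2400] k=[0 0 2 2 2]
t=3: x=[0.0000 0.2400 1.7600 2.0000 2.0000] k=[0 0 4 2 5]
t=4: x=[0.0000 0.4800 3.2800 2.6000 4.6400] k=[0 0 6 3 4]
t=5: x=[0.0000 0.7200 4.9200 3.4800 3.8800] k=[0 0 7 1 4]
t=6: x=[0.0000 0.8400 5.4400 2.0800 3.6400] k=[0 4 6 2 1]
t=7: x=[0.4800 3.7600 5.2800 2.3600 1.1200] k=[0 4 4 0 0]
t=8: x=[0.4800 3.5200 3.5200 0.4800 0.0000] k=[0 2 4 0 0]
t=9: x=[0.2400 2.0000 3.2800 0.4800 0.0000] k=[0 2 5 0 0]
t=10: x=[0.2400 2.1200 4.0400 0.6000 0.0000] k=[2 4 6 2 0]
t=11: x=[2.2400 4.0000 5.2800 2.2400 0.2400] k=[2 5 5 0 1]
t=12: x=[2.3600 4.6400 4.4000 0.7200 0.8800] k=[4 6 6 0 4]
t=13: x=[4.2400 5.7600 5.2800 1.2000 3.5200] k=[3 6 7 4 2]
t=14: x=[3.3600 5.7600 6.5200 4.1200 2.2400] k=[6 9 4 5 1]
t=15: x=[6.3600 8.0400 4.7200 4.4000 1.4800] k=[7 5 4 5 3]
t=16: x=[6.7600 5.1200 4.2400 4.6400 3.2400] k=[8 5 6 4 2]
t=17: x=[7.6400 5.4800 5.6400 4.0000 2.2400] k=[6 8 8 5 0]
t=18: x=[6.2400 7.7600 7.6400 4.7600 0.6000] k=[7 5 8 6 0]
t=19: x=[6.7600 5.6000 7.4000 5.5200 0.7200] k=[6 9 9 7 1]
t=20: x=[6.3600 8.6400 8.7600 6.5200 1.7200] k=[7 11 6 8 1]
t=21: x=[7.4800 9.9200 6.8400 6.9200 1.8400] k=[8 10 9 4 3]
t=22: x=[8.2400 9.6400 8.5200 4.4800 3.1200] k=[6 8 7 3 5]

0.1208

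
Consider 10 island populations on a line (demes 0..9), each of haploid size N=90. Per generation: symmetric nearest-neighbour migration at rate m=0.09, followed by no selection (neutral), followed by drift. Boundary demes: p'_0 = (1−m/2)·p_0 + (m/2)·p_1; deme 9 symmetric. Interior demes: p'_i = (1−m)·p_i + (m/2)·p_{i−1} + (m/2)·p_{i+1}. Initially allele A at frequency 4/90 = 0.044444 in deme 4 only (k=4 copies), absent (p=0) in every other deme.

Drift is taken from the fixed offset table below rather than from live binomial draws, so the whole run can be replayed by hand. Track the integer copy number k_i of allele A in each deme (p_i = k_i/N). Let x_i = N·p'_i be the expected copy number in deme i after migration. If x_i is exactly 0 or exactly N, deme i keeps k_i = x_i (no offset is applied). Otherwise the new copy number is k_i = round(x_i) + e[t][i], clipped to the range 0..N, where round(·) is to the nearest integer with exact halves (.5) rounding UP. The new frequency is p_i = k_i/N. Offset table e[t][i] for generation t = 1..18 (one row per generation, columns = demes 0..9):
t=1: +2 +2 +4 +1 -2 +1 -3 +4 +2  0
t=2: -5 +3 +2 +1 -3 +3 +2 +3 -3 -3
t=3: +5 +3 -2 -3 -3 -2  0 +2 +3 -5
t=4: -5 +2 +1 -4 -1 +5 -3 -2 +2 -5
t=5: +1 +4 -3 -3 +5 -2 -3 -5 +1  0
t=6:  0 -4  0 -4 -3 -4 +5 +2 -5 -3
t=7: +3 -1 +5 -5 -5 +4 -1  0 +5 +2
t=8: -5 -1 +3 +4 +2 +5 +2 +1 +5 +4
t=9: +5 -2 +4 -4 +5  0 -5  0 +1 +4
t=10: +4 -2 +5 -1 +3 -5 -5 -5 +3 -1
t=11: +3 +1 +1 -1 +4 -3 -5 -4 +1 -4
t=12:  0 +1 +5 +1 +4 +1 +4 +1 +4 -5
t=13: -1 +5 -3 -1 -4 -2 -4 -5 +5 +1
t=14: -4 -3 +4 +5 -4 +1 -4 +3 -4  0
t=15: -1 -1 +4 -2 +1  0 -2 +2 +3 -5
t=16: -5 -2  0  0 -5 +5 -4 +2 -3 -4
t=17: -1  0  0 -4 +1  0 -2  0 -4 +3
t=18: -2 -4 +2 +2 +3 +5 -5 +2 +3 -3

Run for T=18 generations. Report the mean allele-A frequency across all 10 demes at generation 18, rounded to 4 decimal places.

0.0722

t=0: k=[0 0 0 0 4 0 0 0 0 0]
t=1: x=[0.0000 0.0000 0.0000 0.1800 3.6400 0.1800 0.0000 0.0000 0.0000 0.0000] k=[0 0 0 1 2 1 0 0 0 0]
t=2: x=[0.0000 0.0000 0.0450 1.0000 1.9100 1.0000 0.0450 0.0000 0.0000 0.0000] k=[0 0 2 2 0 4 2 0 0 0]
t=3: x=[0.0000 0.0900 1.9100 1.9100 0.2700 3.7300 2.0000 0.0900 0.0000 0.0000] k=[0 3 0 0 0 2 2 2 0 0]
t=4: x=[0.1350 2.7300 0.1350 0.0000 0.0900 1.9100 2.0000 1.9100 0.0900 0.0000] k=[0 5 1 0 0 7 0 0 2 0]
t=5: x=[0.2250 4.5950 1.1350 0.0450 0.3150 6.3700 0.3150 0.0900 1.8200 0.0900] k=[1 9 0 0 5 4 0 0 3 0]
t=6: x=[1.3600 8.2350 0.4050 0.2250 4.7300 3.8650 0.1800 0.1350 2.7300 0.1350] k=[1 4 0 0 2 0 5 2 0 0]
t=7: x=[1.1350 3.6850 0.1800 0.0900 1.8200 0.3150 4.6400 2.0450 0.0900 0.0000] k=[4 3 5 0 0 4 4 2 5 0]
t=8: x=[3.9550 3.1350 4.6850 0.2250 0.1800 3.8200 3.9100 2.2250 4.6400 0.2250] k=[0 2 8 4 2 9 6 3 10 4]
t=9: x=[0.0900 2.1800 7.5500 4.0900 2.4050 8.5500 6.0000 3.4500 9.4150 4.2700] k=[5 0 12 0 7 9 1 3 10 8]
t=10: x=[4.7750 0.7650 10.9200 0.8550 6.7750 8.5500 1.4500 3.2250 9.5950 8.0900] k=[9 0 16 0 10 4 0 0 13 7]
t=11: x=[8.5950 1.1250 14.5600 1.1700 9.2800 4.0900 0.1800 0.5850 12.1450 7.2700] k=[12 2 16 0 13 1 0 0 13 3]
t=12: x=[11.5500 3.0800 14.6500 1.3050 11.8750 1.4950 0.0450 0.5850 11.9650 3.4500] k=[12 4 20 2 16 2 4 2 16 0]
t=13: x=[11.6400 5.0800 18.4700 3.4400 14.7400 2.7200 3.8200 2.7200 14.6500 0.7200] k=[11 10 15 2 11 1 0 0 20 2]
t=14: x=[10.9550 10.2700 14.1900 2.9900 10.1450 1.4050 0.0450 0.9000 18.2900 2.8100] k=[7 7 18 8 6 2 0 4 14 3]
t=15: x=[7.0000 7.4950 17.0550 8.3600 5.9100 2.0900 0.2700 4.2700 13.0550 3.4950] k=[6 6 21 6 7 2 0 6 16 0]
t=16: x=[6.0000 6.6750 19.6500 6.7200 6.7300 2.1350 0.3600 6.1800 14.8300 0.7200] k=[1 5 20 7 2 7 0 8 12 0]
t=17: x=[1.1800 5.4950 18.7400 7.3600 2.4500 6.4600 0.6750 7.8200 11.2800 0.5400] k=[0 5 19 3 3 6 0 8 7 4]
t=18: x=[0.2250 5.4050 17.6500 3.7200 3.1350 5.5950 0.6300 7.5950 6.9100 4.1350] k=[0 1 20 6 6 11 0 10 10 1]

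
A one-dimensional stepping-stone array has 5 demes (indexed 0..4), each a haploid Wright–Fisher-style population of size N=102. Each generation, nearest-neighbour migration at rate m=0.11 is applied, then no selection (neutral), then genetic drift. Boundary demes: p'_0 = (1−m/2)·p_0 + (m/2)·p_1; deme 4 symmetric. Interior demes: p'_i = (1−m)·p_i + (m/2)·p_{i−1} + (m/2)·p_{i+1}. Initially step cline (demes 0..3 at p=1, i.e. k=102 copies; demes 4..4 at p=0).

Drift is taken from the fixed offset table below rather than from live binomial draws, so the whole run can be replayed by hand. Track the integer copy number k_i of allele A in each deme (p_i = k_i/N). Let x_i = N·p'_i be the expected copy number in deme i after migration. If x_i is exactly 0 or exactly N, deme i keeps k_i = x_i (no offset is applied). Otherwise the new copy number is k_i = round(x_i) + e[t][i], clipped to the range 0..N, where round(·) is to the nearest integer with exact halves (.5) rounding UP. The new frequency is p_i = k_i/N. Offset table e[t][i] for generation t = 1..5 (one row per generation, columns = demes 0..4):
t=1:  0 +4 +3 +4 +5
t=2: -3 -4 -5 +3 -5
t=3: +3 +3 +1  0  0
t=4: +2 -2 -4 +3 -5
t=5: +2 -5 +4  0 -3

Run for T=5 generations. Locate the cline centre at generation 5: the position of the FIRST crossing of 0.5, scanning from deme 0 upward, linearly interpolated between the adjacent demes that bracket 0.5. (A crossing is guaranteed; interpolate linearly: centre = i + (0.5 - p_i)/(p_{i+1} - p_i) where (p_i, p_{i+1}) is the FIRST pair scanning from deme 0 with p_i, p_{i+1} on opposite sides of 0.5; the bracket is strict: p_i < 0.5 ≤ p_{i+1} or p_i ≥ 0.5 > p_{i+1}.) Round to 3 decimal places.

t=0: k=[102 102 102 102 0]
t=1: x=[102.0000 102.0000 102.0000 96.3900 5.6100] k=[102 102 102 100 11]
t=2: x=[102.0000 102.0000 101.8900 95.2150 15.8950] k=[102 102 97 98 11]
t=3: x=[102.0000 101.7250 97.3300 93.1600 15.7850] k=[102 102 98 93 16]
t=4: x=[102.0000 101.7800 97.9450 89.0400 20.2350] k=[102 100 94 92 15]
t=5: x=[101.8900 99.7800 94.2200 87.8750 19.2350] k=[102 95 98 88 16]

3.514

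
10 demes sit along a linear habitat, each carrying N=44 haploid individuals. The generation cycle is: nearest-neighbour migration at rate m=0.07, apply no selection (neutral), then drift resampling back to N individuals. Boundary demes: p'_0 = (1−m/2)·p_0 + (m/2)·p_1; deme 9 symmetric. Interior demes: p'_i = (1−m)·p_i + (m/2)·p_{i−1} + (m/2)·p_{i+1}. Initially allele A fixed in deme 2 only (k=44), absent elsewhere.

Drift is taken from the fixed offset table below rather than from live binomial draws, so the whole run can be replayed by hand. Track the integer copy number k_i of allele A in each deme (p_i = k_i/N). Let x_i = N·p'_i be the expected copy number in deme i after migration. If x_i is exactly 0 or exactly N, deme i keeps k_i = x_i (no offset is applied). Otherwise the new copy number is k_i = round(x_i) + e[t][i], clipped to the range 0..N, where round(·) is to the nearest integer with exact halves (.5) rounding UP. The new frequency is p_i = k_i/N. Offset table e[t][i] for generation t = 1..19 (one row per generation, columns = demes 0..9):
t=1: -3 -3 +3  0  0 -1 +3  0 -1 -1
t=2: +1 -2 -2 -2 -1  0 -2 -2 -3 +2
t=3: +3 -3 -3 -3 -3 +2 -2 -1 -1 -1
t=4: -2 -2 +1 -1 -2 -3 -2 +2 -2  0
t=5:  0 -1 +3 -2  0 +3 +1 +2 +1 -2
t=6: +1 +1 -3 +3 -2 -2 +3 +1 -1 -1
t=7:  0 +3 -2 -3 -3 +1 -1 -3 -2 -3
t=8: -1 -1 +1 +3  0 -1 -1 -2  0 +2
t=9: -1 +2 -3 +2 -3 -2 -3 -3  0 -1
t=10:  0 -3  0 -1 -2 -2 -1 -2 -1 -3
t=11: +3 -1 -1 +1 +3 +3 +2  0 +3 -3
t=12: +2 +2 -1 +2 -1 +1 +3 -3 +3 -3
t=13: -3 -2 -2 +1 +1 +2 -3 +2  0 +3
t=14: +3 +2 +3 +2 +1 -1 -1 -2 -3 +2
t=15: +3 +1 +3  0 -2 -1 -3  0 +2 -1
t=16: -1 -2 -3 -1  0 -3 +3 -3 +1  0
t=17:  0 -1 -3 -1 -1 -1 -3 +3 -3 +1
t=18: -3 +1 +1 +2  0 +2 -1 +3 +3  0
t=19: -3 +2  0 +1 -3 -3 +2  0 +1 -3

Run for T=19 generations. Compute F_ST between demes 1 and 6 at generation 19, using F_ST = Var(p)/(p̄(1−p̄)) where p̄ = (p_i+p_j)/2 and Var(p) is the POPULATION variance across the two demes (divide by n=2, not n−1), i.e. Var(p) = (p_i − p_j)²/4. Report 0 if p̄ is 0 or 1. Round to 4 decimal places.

t=0: k=[0 0 44 0 0 0 0 0 0 0]
t=1: x=[0.0000 1.5400 40.9200 1.5400 0.0000 0.0000 0.0000 0.0000 0.0000 0.0000] k=[0 0 44 2 0 0 0 0 0 0]
t=2: x=[0.0000 1.5400 40.9900 3.4000 0.0700 0.0000 0.0000 0.0000 0.0000 0.0000] k=[0 0 39 1 0 0 0 0 0 0]
t=3: x=[0.0000 1.3650 36.3050 2.2950 0.0350 0.0000 0.0000 0.0000 0.0000 0.0000] k=[0 0 33 0 0 0 0 0 0 0]
t=4: x=[0.0000 1.1550 30.6900 1.1550 0.0000 0.0000 0.0000 0.0000 0.0000 0.0000] k=[0 0 32 0 0 0 0 0 0 0]
t=5: x=[0.0000 1.1200 29.7600 1.1200 0.0000 0.0000 0.0000 0.0000 0.0000 0.0000] k=[0 0 33 0 0 0 0 0 0 0]
t=6: x=[0.0000 1.1550 30.6900 1.1550 0.0000 0.0000 0.0000 0.0000 0.0000 0.0000] k=[0 2 28 4 0 0 0 0 0 0]
t=7: x=[0.0700 2.8400 26.2500 4.7000 0.1400 0.0000 0.0000 0.0000 0.0000 0.0000] k=[0 6 24 2 0 0 0 0 0 0]
t=8: x=[0.2100 6.4200 22.6000 2.7000 0.0700 0.0000 0.0000 0.0000 0.0000 0.0000] k=[0 5 24 6 0 0 0 0 0 0]
t=9: x=[0.1750 5.4900 22.7050 6.4200 0.2100 0.0000 0.0000 0.0000 0.0000 0.0000] k=[0 7 20 8 0 0 0 0 0 0]
t=10: x=[0.2450 7.2100 19.1250 8.1400 0.2800 0.0000 0.0000 0.0000 0.0000 0.0000] k=[0 4 19 7 0 0 0 0 0 0]
t=11: x=[0.1400 4.3850 18.0550 7.1750 0.2450 0.0000 0.0000 0.0000 0.0000 0.0000] k=[3 3 17 8 3 0 0 0 0 0]
t=12: x=[3.0000 3.4900 16.1950 8.1400 3.0700 0.1050 0.0000 0.0000 0.0000 0.0000] k=[5 5 15 10 2 1 0 0 0 0]
t=13: x=[5.0000 5.3500 14.4750 9.8950 2.2450 1.0000 0.0350 0.0000 0.0000 0.0000] k=[2 3 12 11 3 3 0 0 0 0]
t=14: x=[2.0350 3.2800 11.6500 10.7550 3.2800 2.8950 0.1050 0.0000 0.0000 0.0000] k=[5 5 15 13 4 2 0 0 0 0]
t=15: x=[5.0000 5.3500 14.5800 12.7550 4.2450 2.0000 0.0700 0.0000 0.0000 0.0000] k=[8 6 18 13 2 1 0 0 0 0]
t=16: x=[7.9300 6.4900 17.4050 12.7900 2.3500 1.0000 0.0350 0.0000 0.0000 0.0000] k=[7 4 14 12 2 0 3 0 0 0]
t=17: x=[6.8950 4.4550 13.5800 11.7200 2.2800 0.1750 2.7900 0.1050 0.0000 0.0000] k=[7 3 11 11 1 0 0 3 0 0]
t=18: x=[6.8600 3.4200 10.7200 10.6500 1.3150 0.0350 0.1050 2.7900 0.1050 0.0000] k=[4 4 12 13 1 2 0 6 3 0]
t=19: x=[4.0000 4.2800 11.7550 12.5450 1.4550 1.8950 0.2800 5.6850 3.0000 0.1050] k=[1 6 12 14 0 0 2 6 4 0]

0.0250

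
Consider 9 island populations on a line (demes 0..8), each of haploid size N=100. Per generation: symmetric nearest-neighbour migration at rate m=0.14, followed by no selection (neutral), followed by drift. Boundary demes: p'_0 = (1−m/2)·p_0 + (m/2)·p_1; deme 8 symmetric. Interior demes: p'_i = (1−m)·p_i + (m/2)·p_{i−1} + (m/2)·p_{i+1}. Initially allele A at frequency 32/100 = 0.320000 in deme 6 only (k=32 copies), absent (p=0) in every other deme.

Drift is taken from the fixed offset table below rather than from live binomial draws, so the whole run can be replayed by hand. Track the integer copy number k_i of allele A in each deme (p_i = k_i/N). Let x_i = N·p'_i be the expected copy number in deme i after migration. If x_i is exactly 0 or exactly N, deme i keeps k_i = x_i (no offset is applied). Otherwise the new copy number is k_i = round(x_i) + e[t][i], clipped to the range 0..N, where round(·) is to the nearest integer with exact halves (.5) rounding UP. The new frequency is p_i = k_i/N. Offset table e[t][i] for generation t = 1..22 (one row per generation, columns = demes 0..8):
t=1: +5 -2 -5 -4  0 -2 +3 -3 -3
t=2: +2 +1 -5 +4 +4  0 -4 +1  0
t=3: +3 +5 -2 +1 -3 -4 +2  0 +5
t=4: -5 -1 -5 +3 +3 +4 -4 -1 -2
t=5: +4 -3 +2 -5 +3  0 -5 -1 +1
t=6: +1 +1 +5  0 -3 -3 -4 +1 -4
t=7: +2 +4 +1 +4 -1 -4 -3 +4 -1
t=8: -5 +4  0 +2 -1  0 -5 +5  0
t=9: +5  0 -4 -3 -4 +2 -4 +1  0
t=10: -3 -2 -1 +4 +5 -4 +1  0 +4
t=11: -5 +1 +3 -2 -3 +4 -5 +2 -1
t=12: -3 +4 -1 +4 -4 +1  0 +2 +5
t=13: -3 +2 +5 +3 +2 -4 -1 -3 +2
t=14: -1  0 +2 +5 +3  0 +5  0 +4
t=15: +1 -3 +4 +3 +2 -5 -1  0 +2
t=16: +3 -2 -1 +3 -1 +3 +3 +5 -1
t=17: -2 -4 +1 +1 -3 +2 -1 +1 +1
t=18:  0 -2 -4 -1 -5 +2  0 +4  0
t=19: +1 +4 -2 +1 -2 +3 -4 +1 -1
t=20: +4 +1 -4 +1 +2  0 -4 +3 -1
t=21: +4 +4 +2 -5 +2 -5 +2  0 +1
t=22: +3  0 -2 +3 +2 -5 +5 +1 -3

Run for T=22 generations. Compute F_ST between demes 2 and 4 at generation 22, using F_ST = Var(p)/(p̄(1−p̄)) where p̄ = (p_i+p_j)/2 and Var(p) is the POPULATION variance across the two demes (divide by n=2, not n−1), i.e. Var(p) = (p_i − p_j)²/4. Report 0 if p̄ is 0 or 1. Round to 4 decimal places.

t=0: k=[0 0 0 0 0 0 32 0 0]
t=1: x=[0.0000 0.0000 0.0000 0.0000 0.0000 2.2400 27.5200 2.2400 0.0000] k=[0 0 0 0 0 0 31 0 0]
t=2: x=[0.0000 0.0000 0.0000 0.0000 0.0000 2.1700 26.6600 2.1700 0.0000] k=[0 0 0 0 0 2 23 3 0]
t=3: x=[0.0000 0.0000 0.0000 0.0000 0.1400 3.3300 20.1300 4.1900 0.2100] k=[0 0 0 0 0 0 22 4 5]
t=4: x=[0.0000 0.0000 0.0000 0.0000 0.0000 1.5400 19.2000 5.3300 4.9300] k=[0 0 0 0 0 6 15 4 3]
t=5: x=[0.0000 0.0000 0.0000 0.0000 0.4200 6.2100 13.6000 4.7000 3.0700] k=[0 0 0 0 3 6 9 4 4]
t=6: x=[0.0000 0.0000 0.0000 0.2100 3.0000 6.0000 8.4400 4.3500 4.0000] k=[0 0 0 0 0 3 4 5 0]
t=7: x=[0.0000 0.0000 0.0000 0.0000 0.2100 2.8600 4.0000 4.5800 0.3500] k=[0 0 0 0 0 0 1 9 0]
t=8: x=[0.0000 0.0000 0.0000 0.0000 0.0000 0.0700 1.4900 7.8100 0.6300] k=[0 0 0 0 0 0 0 13 1]
t=9: x=[0.0000 0.0000 0.0000 0.0000 0.0000 0.0000 0.9100 11.2500 1.8400] k=[0 0 0 0 0 0 0 12 2]
t=10: x=[0.0000 0.0000 0.0000 0.0000 0.0000 0.0000 0.8400 10.4600 2.7000] k=[0 0 0 0 0 0 2 10 7]
t=11: x=[0.0000 0.0000 0.0000 0.0000 0.0000 0.1400 2.4200 9.2300 7.2100] k=[0 0 0 0 0 4 0 11 6]
t=12: x=[0.0000 0.0000 0.0000 0.0000 0.2800 3.4400 1.0500 9.8800 6.3500] k=[0 0 0 0 0 4 1 12 11]
t=13: x=[0.0000 0.0000 0.0000 0.0000 0.2800 3.5100 1.9800 11.1600 11.0700] k=[0 0 0 0 2 0 1 8 13]
t=14: x=[0.0000 0.0000 0.0000 0.1400 1.7200 0.2100 1.4200 7.8600 12.6500] k=[0 0 0 5 5 0 6 8 17]
t=15: x=[0.0000 0.0000 0.3500 4.6500 4.6500 0.7700 5.7200 8.4900 16.3700] k=[0 0 4 8 7 0 5 8 18]
t=16: x=[0.0000 0.2800 4.0000 7.6500 6.5800 0.8400 4.8600 8.4900 17.3000] k=[0 0 3 11 6 4 8 13 16]
t=17: x=[0.0000 0.2100 3.3500 10.0900 6.2100 4.4200 8.0700 12.8600 15.7900] k=[0 0 4 11 3 6 7 14 17]
t=18: x=[0.0000 0.2800 4.2100 9.9500 3.7700 5.8600 7.4200 13.7200 16.7900] k=[0 0 0 9 0 8 7 18 17]
t=19: x=[0.0000 0.0000 0.6300 7.7400 1.1900 7.3700 7.8400 17.1600 17.0700] k=[0 0 0 9 0 10 4 18 16]
t=20: x=[0.0000 0.0000 0.6300 7.7400 1.3300 8.8800 5.4000 16.8800 16.1400] k=[0 0 0 9 3 9 1 20 15]
t=21: x=[0.0000 0.0000 0.6300 7.9500 3.8400 8.0200 2.8900 18.3200 15.3500] k=[0 0 3 3 6 3 5 18 16]
t=22: x=[0.0000 0.2100 2.7900 3.2100 5.5800 3.3500 5.7700 16.9500 16.1400] k=[0 0 1 6 8 0 11 18 13]

0.0285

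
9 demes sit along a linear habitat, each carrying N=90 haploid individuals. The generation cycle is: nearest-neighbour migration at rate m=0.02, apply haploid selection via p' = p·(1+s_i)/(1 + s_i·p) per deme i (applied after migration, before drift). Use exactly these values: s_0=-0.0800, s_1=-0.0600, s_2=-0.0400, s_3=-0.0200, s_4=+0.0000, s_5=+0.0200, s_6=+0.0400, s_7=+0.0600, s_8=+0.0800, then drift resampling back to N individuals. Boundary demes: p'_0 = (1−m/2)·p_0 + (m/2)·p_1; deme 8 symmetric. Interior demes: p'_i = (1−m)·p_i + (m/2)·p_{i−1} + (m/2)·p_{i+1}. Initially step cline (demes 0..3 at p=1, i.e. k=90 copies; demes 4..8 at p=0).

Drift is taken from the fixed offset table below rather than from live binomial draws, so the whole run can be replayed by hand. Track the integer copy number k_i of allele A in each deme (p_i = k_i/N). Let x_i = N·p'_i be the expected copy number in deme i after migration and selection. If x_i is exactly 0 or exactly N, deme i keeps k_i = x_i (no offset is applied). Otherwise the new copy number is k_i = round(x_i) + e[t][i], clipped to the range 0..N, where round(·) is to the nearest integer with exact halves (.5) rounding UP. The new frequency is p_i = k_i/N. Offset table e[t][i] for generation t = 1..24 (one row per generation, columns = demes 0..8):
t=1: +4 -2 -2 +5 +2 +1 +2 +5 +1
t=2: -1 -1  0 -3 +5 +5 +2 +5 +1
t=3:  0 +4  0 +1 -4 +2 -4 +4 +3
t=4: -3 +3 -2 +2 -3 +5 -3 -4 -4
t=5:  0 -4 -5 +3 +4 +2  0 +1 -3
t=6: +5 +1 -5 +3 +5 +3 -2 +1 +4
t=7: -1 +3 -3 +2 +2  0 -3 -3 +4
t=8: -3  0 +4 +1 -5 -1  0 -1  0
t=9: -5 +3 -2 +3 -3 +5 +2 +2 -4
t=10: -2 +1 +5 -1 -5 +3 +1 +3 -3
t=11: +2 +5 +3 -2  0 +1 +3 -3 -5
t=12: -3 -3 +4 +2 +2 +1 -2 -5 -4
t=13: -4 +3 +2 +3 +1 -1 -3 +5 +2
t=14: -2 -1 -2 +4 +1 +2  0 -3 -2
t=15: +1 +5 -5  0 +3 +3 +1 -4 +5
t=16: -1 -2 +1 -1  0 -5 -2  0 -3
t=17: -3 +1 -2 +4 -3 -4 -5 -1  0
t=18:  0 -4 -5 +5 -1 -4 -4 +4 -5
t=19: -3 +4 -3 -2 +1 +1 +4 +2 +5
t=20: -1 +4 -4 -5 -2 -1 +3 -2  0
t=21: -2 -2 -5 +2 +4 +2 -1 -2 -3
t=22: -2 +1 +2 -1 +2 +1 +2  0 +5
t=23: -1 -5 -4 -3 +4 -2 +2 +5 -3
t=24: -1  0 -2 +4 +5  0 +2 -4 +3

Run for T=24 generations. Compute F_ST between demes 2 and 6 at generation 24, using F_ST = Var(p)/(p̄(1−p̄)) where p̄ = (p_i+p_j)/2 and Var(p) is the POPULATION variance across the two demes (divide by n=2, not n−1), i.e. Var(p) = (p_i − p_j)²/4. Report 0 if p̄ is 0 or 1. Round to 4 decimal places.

0.3074

t=0: k=[90 90 90 90 0 0 0 0 0]
t=1: x=[90.0000 90.0000 90.0000 89.0818 0.9000 0.0000 0.0000 0.0000 0.0000] k=[90 90 90 90 3 0 0 0 0]
t=2: x=[90.0000 90.0000 90.0000 89.1124 3.8400 0.0306 0.0000 0.0000 0.0000] k=[90 90 90 86 9 5 0 0 0]
t=3: x=[90.0000 90.0000 89.9583 85.1786 9.7300 5.0842 0.0520 0.0000 0.0000] k=[90 90 90 86 6 7 0 0 0]
t=4: x=[90.0000 90.0000 89.9583 85.1481 6.8100 7.0476 0.0728 0.0000 0.0000] k=[90 90 88 87 4 12 0 0 0]
t=5: x=[90.0000 89.9787 87.9290 86.1054 4.9100 12.0045 0.1248 0.0000 0.0000] k=[90 86 83 89 9 14 0 0 0]
t=6: x=[89.9565 85.7673 82.8250 88.1028 9.8500 14.0431 0.1456 0.0000 0.0000] k=[90 87 78 90 15 17 0 0 0]
t=7: x=[89.9674 86.7517 77.7854 89.1124 15.7700 17.0824 0.1768 0.0000 0.0000] k=[89 90 75 90 18 17 0 0 0]
t=8: x=[88.9249 89.8298 74.7910 89.1124 18.7100 17.1128 0.1768 0.0000 0.0000] k=[86 90 79 90 14 16 0 0 0]
t=9: x=[85.7121 89.8404 78.8266 89.1124 14.7800 16.0799 0.1664 0.0000 0.0000] k=[81 90 77 90 12 21 2 0 0]
t=10: x=[80.3979 89.7660 76.8070 89.0716 12.8700 21.0375 2.2546 0.0212 0.0000] k=[78 90 82 88 8 24 3 3 0]
t=11: x=[77.2335 89.7873 81.8422 87.0835 8.9600 23.9767 3.3336 3.1420 0.0324] k=[79 90 85 85 9 25 6 0 0]
t=12: x=[78.2863 89.8298 84.8555 84.1301 9.9200 25.0060 6.3579 0.0636 0.0000] k=[75 87 89 86 12 26 4 0 0]
t=13: x=[74.0553 86.7094 88.9068 85.1990 12.8800 26.0046 4.3391 0.0424 0.0000] k=[70 90 90 88 14 25 1 5 0]
t=14: x=[68.8823 89.7873 89.9792 87.2262 14.8500 25.0060 1.3304 5.1876 0.0540] k=[67 89 88 90 16 27 1 2 0]
t=15: x=[65.7724 88.6926 87.9498 89.2246 16.8500 27.0028 1.3201 2.0855 0.0216] k=[67 90 83 89 20 30 2 0 5]
t=16: x=[65.7828 89.6809 82.8664 88.2150 20.7900 30.0148 2.3480 0.0742 5.3226] k=[65 88 84 87 21 25 0 0 2]
t=17: x=[63.7054 87.5890 83.8398 86.2378 21.7000 25.0666 0.2600 0.0212 2.1346] k=[61 89 82 90 19 21 0 0 2]
t=18: x=[59.6255 88.5652 81.8525 89.1940 19.7300 21.0881 0.2184 0.0212 2.1346] k=[60 85 77 90 19 17 0 4 0]
t=19: x=[58.5666 84.3511 76.7555 89.1430 19.6900 17.1229 0.2184 4.1444 0.0432] k=[56 88 74 87 21 18 4 6 5]
t=20: x=[54.5450 87.3875 73.7330 86.1360 21.6300 18.1755 4.3184 6.3031 5.3868] k=[54 90 70 81 20 17 7 4 5]
t=21: x=[52.5504 89.4045 69.6749 80.1034 20.5800 17.2039 7.3298 4.2709 5.3654] k=[51 87 65 82 25 19 6 2 2]
t=22: x=[49.5116 86.2011 64.6534 81.0993 25.5100 19.2277 6.3165 2.1595 2.1562] k=[48 87 67 80 28 20 8 2 7]
t=23: x=[46.5198 86.1906 66.6307 79.1588 28.4400 20.2693 8.3525 2.2335 7.4599] k=[46 81 63 76 32 18 10 7 4]
t=24: x=[44.4743 79.9298 62.5373 75.1816 32.3000 18.3476 10.4055 7.3855 4.3369] k=[43 80 61 79 37 18 12 3 7]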